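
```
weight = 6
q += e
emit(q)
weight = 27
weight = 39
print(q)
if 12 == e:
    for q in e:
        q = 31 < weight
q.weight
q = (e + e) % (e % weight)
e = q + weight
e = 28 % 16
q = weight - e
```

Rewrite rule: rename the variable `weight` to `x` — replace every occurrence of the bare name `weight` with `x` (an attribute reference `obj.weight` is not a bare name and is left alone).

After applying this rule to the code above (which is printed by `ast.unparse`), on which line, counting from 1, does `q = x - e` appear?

Transformed code:
x = 6
q += e
emit(q)
x = 27
x = 39
print(q)
if 12 == e:
    for q in e:
        q = 31 < x
q.weight
q = (e + e) % (e % x)
e = q + x
e = 28 % 16
q = x - e

14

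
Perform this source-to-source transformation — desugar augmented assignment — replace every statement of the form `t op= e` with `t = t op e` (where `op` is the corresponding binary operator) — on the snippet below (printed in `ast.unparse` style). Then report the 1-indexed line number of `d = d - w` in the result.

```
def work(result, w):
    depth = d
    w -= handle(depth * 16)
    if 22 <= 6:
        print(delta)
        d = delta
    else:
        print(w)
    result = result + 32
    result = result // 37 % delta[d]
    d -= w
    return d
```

11

Transformed code:
def work(result, w):
    depth = d
    w = w - handle(depth * 16)
    if 22 <= 6:
        print(delta)
        d = delta
    else:
        print(w)
    result = result + 32
    result = result // 37 % delta[d]
    d = d - w
    return d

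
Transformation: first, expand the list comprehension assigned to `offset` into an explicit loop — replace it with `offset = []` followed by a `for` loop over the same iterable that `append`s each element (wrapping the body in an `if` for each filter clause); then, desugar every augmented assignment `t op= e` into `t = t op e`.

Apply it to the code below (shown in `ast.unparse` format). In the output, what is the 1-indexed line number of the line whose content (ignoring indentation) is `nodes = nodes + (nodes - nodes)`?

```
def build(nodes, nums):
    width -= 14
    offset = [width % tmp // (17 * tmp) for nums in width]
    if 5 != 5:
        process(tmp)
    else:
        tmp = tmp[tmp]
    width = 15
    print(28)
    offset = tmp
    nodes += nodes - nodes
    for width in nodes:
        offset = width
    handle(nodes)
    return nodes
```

13

Transformed code:
def build(nodes, nums):
    width = width - 14
    offset = []
    for nums in width:
        offset.append(width % tmp // (17 * tmp))
    if 5 != 5:
        process(tmp)
    else:
        tmp = tmp[tmp]
    width = 15
    print(28)
    offset = tmp
    nodes = nodes + (nodes - nodes)
    for width in nodes:
        offset = width
    handle(nodes)
    return nodes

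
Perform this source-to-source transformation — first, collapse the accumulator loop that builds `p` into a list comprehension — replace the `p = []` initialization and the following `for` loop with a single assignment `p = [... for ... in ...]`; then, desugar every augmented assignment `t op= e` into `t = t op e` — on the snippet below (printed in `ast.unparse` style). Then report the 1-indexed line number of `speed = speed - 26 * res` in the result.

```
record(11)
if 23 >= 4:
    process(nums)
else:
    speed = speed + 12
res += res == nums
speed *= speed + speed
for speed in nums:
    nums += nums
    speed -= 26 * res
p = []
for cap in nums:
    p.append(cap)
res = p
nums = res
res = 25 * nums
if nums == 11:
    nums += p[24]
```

10

Transformed code:
record(11)
if 23 >= 4:
    process(nums)
else:
    speed = speed + 12
res = res + (res == nums)
speed = speed * (speed + speed)
for speed in nums:
    nums = nums + nums
    speed = speed - 26 * res
p = [cap for cap in nums]
res = p
nums = res
res = 25 * nums
if nums == 11:
    nums = nums + p[24]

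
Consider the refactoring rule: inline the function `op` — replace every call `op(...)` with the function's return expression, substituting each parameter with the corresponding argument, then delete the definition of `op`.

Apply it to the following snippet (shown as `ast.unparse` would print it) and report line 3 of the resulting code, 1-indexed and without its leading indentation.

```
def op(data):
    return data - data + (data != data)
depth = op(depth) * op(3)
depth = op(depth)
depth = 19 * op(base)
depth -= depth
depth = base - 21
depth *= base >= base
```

depth = 19 * (base - base + (base != base))

Transformed code:
depth = (depth - depth + (depth != depth)) * (3 - 3 + (3 != 3))
depth = depth - depth + (depth != depth)
depth = 19 * (base - base + (base != base))
depth -= depth
depth = base - 21
depth *= base >= base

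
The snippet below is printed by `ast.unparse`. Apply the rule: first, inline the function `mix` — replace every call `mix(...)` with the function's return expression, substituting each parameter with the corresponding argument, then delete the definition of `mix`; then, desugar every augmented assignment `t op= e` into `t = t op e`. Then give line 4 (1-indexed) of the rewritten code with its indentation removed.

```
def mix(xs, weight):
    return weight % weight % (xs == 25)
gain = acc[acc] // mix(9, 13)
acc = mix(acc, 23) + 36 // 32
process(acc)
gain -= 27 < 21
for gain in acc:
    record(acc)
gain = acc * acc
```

gain = gain - (27 < 21)

Transformed code:
gain = acc[acc] // (13 % 13 % (9 == 25))
acc = 23 % 23 % (acc == 25) + 36 // 32
process(acc)
gain = gain - (27 < 21)
for gain in acc:
    record(acc)
gain = acc * acc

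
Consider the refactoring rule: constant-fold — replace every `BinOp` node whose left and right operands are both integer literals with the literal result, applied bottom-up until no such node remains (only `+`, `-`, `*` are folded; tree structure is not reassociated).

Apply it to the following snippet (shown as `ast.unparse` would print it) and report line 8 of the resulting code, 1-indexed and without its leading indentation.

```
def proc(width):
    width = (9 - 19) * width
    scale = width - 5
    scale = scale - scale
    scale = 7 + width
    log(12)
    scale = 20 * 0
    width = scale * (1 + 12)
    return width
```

width = scale * 13

Transformed code:
def proc(width):
    width = -10 * width
    scale = width - 5
    scale = scale - scale
    scale = 7 + width
    log(12)
    scale = 0
    width = scale * 13
    return width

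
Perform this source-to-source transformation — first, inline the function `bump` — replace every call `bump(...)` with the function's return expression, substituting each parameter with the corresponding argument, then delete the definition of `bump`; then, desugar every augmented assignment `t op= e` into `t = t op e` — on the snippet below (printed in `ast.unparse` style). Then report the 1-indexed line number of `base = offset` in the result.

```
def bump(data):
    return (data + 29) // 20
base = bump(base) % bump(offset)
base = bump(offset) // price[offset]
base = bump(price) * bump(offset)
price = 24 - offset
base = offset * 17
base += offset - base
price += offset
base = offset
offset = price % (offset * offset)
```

8

Transformed code:
base = (base + 29) // 20 % ((offset + 29) // 20)
base = (offset + 29) // 20 // price[offset]
base = (price + 29) // 20 * ((offset + 29) // 20)
price = 24 - offset
base = offset * 17
base = base + (offset - base)
price = price + offset
base = offset
offset = price % (offset * offset)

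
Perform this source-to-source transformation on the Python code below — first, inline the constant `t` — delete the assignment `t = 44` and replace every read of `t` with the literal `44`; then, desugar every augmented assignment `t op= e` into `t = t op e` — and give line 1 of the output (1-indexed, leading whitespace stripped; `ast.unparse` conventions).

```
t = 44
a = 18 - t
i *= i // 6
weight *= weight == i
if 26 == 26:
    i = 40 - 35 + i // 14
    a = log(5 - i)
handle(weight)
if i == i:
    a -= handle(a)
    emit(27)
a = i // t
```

Transformed code:
a = 18 - 44
i = i * (i // 6)
weight = weight * (weight == i)
if 26 == 26:
    i = 40 - 35 + i // 14
    a = log(5 - i)
handle(weight)
if i == i:
    a = a - handle(a)
    emit(27)
a = i // 44

a = 18 - 44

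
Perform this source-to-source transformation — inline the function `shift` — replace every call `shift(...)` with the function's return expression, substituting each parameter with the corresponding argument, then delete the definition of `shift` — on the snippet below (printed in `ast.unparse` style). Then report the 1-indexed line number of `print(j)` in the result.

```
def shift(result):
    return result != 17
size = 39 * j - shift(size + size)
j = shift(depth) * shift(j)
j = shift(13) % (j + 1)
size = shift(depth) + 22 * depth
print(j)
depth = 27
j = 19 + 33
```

5

Transformed code:
size = 39 * j - (size + size != 17)
j = (depth != 17) * (j != 17)
j = (13 != 17) % (j + 1)
size = (depth != 17) + 22 * depth
print(j)
depth = 27
j = 19 + 33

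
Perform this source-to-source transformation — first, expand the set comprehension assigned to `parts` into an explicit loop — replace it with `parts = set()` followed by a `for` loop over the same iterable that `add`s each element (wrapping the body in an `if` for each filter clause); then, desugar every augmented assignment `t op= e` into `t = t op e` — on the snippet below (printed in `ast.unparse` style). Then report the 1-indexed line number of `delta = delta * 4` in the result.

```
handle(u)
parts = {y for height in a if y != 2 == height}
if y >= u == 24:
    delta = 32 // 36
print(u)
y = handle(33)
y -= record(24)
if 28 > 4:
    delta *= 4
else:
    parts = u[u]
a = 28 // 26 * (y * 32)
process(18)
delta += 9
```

12

Transformed code:
handle(u)
parts = set()
for height in a:
    if y != 2 == height:
        parts.add(y)
if y >= u == 24:
    delta = 32 // 36
print(u)
y = handle(33)
y = y - record(24)
if 28 > 4:
    delta = delta * 4
else:
    parts = u[u]
a = 28 // 26 * (y * 32)
process(18)
delta = delta + 9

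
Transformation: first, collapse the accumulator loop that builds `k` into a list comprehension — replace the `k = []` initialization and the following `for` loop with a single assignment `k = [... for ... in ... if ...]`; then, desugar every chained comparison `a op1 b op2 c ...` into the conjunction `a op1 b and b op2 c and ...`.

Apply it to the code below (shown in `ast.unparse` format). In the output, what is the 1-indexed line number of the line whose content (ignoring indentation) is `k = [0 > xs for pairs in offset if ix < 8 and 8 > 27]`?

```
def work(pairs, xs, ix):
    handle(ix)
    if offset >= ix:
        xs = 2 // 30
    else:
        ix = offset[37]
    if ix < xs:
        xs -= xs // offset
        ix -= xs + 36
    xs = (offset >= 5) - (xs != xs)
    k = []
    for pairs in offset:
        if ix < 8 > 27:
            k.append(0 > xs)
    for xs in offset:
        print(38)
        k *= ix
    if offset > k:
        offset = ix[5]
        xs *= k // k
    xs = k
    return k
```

11

Transformed code:
def work(pairs, xs, ix):
    handle(ix)
    if offset >= ix:
        xs = 2 // 30
    else:
        ix = offset[37]
    if ix < xs:
        xs -= xs // offset
        ix -= xs + 36
    xs = (offset >= 5) - (xs != xs)
    k = [0 > xs for pairs in offset if ix < 8 and 8 > 27]
    for xs in offset:
        print(38)
        k *= ix
    if offset > k:
        offset = ix[5]
        xs *= k // k
    xs = k
    return k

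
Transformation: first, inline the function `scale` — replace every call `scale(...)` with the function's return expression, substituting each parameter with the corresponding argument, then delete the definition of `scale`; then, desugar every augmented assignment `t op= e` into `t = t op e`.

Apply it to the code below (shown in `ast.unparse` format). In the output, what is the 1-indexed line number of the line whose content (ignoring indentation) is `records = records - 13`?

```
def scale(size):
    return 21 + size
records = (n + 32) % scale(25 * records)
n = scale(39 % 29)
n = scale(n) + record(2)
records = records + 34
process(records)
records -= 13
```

6

Transformed code:
records = (n + 32) % (21 + 25 * records)
n = 21 + 39 % 29
n = 21 + n + record(2)
records = records + 34
process(records)
records = records - 13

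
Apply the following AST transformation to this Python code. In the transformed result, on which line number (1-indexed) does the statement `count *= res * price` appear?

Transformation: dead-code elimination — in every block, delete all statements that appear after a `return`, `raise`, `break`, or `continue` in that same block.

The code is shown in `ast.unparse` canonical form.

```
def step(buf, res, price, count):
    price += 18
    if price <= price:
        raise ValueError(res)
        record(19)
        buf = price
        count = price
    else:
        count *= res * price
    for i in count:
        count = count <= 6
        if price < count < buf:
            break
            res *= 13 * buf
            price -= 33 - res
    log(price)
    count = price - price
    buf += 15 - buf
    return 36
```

6

Transformed code:
def step(buf, res, price, count):
    price += 18
    if price <= price:
        raise ValueError(res)
    else:
        count *= res * price
    for i in count:
        count = count <= 6
        if price < count < buf:
            break
    log(price)
    count = price - price
    buf += 15 - buf
    return 36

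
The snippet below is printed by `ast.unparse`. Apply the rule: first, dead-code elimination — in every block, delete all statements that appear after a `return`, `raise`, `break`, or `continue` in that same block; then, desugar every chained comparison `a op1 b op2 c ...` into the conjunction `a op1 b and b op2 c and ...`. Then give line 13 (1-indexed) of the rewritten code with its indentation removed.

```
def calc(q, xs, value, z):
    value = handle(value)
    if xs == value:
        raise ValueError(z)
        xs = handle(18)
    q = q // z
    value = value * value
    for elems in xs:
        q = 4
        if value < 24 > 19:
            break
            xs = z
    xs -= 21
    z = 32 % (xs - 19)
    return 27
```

return 27

Transformed code:
def calc(q, xs, value, z):
    value = handle(value)
    if xs == value:
        raise ValueError(z)
    q = q // z
    value = value * value
    for elems in xs:
        q = 4
        if value < 24 and 24 > 19:
            break
    xs -= 21
    z = 32 % (xs - 19)
    return 27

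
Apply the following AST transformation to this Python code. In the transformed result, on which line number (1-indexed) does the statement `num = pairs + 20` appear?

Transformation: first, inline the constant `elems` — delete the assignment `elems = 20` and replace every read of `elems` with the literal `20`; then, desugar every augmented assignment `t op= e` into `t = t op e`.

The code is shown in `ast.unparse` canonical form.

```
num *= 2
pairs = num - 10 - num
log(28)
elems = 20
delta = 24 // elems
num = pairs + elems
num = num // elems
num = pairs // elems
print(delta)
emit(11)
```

Transformed code:
num = num * 2
pairs = num - 10 - num
log(28)
delta = 24 // 20
num = pairs + 20
num = num // 20
num = pairs // 20
print(delta)
emit(11)

5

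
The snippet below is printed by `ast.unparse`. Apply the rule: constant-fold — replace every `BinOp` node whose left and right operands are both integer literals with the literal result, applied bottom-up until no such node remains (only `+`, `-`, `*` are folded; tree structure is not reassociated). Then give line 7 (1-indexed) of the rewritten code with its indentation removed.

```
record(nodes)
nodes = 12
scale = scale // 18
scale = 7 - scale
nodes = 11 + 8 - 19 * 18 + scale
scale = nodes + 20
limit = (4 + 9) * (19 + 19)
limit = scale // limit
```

Transformed code:
record(nodes)
nodes = 12
scale = scale // 18
scale = 7 - scale
nodes = -323 + scale
scale = nodes + 20
limit = 494
limit = scale // limit

limit = 494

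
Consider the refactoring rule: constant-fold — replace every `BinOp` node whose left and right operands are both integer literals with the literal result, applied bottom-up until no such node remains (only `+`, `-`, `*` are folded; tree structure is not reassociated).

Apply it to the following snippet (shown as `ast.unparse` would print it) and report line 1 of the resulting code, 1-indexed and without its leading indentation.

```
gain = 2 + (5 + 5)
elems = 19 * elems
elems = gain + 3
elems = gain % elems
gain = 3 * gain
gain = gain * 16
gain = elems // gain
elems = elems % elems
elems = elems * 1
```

Transformed code:
gain = 12
elems = 19 * elems
elems = gain + 3
elems = gain % elems
gain = 3 * gain
gain = gain * 16
gain = elems // gain
elems = elems % elems
elems = elems * 1

gain = 12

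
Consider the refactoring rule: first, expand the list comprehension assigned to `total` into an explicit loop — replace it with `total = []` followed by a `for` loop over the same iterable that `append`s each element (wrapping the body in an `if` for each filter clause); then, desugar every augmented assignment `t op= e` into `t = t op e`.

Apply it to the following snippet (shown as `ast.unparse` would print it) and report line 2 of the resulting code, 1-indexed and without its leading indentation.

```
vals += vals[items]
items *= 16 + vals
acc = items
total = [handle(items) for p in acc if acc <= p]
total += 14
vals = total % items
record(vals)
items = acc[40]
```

Transformed code:
vals = vals + vals[items]
items = items * (16 + vals)
acc = items
total = []
for p in acc:
    if acc <= p:
        total.append(handle(items))
total = total + 14
vals = total % items
record(vals)
items = acc[40]

items = items * (16 + vals)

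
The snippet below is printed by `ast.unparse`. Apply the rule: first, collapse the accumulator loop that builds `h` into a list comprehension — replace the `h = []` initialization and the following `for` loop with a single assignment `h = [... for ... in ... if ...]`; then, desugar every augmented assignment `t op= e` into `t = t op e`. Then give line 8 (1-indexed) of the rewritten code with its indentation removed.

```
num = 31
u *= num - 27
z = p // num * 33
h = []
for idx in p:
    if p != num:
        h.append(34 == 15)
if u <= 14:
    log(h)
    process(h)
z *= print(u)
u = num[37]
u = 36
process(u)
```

z = z * print(u)

Transformed code:
num = 31
u = u * (num - 27)
z = p // num * 33
h = [34 == 15 for idx in p if p != num]
if u <= 14:
    log(h)
    process(h)
z = z * print(u)
u = num[37]
u = 36
process(u)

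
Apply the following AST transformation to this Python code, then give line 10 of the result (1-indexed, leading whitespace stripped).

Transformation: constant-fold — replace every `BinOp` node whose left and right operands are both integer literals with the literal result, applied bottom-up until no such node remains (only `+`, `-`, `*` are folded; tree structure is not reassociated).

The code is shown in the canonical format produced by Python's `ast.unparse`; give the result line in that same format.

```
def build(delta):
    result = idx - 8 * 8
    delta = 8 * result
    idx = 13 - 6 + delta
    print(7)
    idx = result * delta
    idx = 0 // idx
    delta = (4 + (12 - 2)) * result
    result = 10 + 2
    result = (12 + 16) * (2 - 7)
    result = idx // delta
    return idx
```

Transformed code:
def build(delta):
    result = idx - 64
    delta = 8 * result
    idx = 7 + delta
    print(7)
    idx = result * delta
    idx = 0 // idx
    delta = 14 * result
    result = 12
    result = -140
    result = idx // delta
    return idx

result = -140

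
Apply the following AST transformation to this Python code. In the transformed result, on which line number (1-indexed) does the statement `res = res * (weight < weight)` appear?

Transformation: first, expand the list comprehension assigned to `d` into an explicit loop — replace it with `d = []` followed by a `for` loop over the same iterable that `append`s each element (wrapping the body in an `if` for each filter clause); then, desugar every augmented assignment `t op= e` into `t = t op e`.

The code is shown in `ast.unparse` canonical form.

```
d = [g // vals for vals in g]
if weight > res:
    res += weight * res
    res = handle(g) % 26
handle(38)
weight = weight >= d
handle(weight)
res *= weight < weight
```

Transformed code:
d = []
for vals in g:
    d.append(g // vals)
if weight > res:
    res = res + weight * res
    res = handle(g) % 26
handle(38)
weight = weight >= d
handle(weight)
res = res * (weight < weight)

10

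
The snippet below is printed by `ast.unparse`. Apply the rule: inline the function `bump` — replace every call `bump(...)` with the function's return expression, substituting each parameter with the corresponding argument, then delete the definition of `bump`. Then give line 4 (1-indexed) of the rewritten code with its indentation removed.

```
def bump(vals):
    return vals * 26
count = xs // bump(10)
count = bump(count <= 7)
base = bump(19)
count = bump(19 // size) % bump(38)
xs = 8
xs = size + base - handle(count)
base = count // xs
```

count = 19 // size * 26 % (38 * 26)

Transformed code:
count = xs // (10 * 26)
count = (count <= 7) * 26
base = 19 * 26
count = 19 // size * 26 % (38 * 26)
xs = 8
xs = size + base - handle(count)
base = count // xs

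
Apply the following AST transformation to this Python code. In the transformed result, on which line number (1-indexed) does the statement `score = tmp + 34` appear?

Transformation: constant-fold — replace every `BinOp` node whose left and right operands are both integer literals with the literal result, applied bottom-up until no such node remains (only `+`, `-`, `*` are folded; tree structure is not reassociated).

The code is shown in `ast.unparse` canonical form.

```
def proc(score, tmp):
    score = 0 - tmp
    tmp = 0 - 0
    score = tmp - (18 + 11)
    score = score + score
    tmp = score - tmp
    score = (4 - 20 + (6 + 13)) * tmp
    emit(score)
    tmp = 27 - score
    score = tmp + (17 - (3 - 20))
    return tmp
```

Transformed code:
def proc(score, tmp):
    score = 0 - tmp
    tmp = 0
    score = tmp - 29
    score = score + score
    tmp = score - tmp
    score = 3 * tmp
    emit(score)
    tmp = 27 - score
    score = tmp + 34
    return tmp

10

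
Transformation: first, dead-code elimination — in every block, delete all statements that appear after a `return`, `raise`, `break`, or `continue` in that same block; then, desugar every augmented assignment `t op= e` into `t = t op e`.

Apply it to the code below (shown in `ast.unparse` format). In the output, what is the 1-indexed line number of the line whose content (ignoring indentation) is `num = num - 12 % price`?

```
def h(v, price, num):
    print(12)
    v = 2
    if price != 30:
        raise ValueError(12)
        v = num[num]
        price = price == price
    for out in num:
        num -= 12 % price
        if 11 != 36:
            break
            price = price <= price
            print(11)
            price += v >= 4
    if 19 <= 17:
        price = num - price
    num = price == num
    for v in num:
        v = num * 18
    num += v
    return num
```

Transformed code:
def h(v, price, num):
    print(12)
    v = 2
    if price != 30:
        raise ValueError(12)
    for out in num:
        num = num - 12 % price
        if 11 != 36:
            break
    if 19 <= 17:
        price = num - price
    num = price == num
    for v in num:
        v = num * 18
    num = num + v
    return num

7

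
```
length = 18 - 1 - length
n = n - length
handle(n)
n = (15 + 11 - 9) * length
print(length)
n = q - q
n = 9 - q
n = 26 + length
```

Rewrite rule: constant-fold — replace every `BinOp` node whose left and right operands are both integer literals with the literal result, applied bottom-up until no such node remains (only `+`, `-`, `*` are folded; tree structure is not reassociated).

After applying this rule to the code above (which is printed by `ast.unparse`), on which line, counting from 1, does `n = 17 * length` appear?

Transformed code:
length = 17 - length
n = n - length
handle(n)
n = 17 * length
print(length)
n = q - q
n = 9 - q
n = 26 + length

4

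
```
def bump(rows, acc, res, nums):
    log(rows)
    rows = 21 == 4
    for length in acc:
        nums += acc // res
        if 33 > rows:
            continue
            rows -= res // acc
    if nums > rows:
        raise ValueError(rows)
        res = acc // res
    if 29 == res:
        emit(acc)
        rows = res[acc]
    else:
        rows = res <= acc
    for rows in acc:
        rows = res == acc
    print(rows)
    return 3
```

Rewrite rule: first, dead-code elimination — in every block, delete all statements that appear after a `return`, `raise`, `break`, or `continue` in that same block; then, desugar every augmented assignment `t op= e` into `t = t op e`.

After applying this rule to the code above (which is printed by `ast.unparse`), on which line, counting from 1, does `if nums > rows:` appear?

Transformed code:
def bump(rows, acc, res, nums):
    log(rows)
    rows = 21 == 4
    for length in acc:
        nums = nums + acc // res
        if 33 > rows:
            continue
    if nums > rows:
        raise ValueError(rows)
    if 29 == res:
        emit(acc)
        rows = res[acc]
    else:
        rows = res <= acc
    for rows in acc:
        rows = res == acc
    print(rows)
    return 3

8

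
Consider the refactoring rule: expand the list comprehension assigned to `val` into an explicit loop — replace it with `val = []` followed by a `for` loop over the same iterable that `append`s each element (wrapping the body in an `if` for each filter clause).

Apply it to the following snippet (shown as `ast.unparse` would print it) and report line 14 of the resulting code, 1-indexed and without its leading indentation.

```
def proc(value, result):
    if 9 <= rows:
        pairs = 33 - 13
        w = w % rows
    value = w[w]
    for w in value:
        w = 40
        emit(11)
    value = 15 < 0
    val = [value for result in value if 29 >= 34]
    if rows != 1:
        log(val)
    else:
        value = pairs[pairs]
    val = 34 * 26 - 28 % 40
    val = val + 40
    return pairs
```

if rows != 1:

Transformed code:
def proc(value, result):
    if 9 <= rows:
        pairs = 33 - 13
        w = w % rows
    value = w[w]
    for w in value:
        w = 40
        emit(11)
    value = 15 < 0
    val = []
    for result in value:
        if 29 >= 34:
            val.append(value)
    if rows != 1:
        log(val)
    else:
        value = pairs[pairs]
    val = 34 * 26 - 28 % 40
    val = val + 40
    return pairs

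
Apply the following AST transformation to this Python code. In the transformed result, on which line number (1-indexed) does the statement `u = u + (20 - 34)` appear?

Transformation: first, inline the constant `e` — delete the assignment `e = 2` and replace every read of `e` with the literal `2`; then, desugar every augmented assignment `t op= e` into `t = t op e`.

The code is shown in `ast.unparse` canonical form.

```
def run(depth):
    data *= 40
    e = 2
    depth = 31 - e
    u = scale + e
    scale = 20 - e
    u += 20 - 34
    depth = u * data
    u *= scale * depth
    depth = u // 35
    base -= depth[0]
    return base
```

6

Transformed code:
def run(depth):
    data = data * 40
    depth = 31 - 2
    u = scale + 2
    scale = 20 - 2
    u = u + (20 - 34)
    depth = u * data
    u = u * (scale * depth)
    depth = u // 35
    base = base - depth[0]
    return base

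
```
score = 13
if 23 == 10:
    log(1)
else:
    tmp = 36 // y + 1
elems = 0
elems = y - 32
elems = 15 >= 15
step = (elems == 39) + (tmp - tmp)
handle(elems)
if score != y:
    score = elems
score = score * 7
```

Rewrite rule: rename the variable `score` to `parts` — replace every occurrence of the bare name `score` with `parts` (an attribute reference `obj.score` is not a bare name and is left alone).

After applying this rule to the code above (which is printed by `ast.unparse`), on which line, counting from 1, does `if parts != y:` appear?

11

Transformed code:
parts = 13
if 23 == 10:
    log(1)
else:
    tmp = 36 // y + 1
elems = 0
elems = y - 32
elems = 15 >= 15
step = (elems == 39) + (tmp - tmp)
handle(elems)
if parts != y:
    parts = elems
parts = parts * 7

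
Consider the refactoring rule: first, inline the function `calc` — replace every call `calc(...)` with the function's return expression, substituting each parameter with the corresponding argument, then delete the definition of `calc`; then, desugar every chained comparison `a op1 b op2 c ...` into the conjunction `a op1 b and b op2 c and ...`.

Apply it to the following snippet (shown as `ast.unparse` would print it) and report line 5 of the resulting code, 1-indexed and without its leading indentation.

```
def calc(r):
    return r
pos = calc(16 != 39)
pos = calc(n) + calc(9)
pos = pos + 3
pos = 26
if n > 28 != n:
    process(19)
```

if n > 28 and 28 != n:

Transformed code:
pos = 16 != 39
pos = n + 9
pos = pos + 3
pos = 26
if n > 28 and 28 != n:
    process(19)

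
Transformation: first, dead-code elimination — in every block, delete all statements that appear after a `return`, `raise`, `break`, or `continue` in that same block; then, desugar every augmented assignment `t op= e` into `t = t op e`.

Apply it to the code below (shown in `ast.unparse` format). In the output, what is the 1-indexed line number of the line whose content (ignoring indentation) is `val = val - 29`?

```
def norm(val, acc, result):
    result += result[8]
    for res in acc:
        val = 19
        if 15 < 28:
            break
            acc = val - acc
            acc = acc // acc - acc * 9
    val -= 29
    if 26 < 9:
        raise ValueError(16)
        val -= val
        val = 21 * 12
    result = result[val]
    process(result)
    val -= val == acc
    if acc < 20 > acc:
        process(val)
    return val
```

7

Transformed code:
def norm(val, acc, result):
    result = result + result[8]
    for res in acc:
        val = 19
        if 15 < 28:
            break
    val = val - 29
    if 26 < 9:
        raise ValueError(16)
    result = result[val]
    process(result)
    val = val - (val == acc)
    if acc < 20 > acc:
        process(val)
    return val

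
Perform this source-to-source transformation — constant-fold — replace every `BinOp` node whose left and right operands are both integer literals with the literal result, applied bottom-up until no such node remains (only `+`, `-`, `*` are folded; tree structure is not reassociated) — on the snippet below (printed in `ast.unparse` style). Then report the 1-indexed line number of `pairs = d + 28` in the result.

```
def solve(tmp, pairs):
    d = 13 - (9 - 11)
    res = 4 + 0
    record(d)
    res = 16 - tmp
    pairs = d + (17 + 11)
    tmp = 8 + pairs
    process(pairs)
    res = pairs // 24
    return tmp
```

Transformed code:
def solve(tmp, pairs):
    d = 15
    res = 4
    record(d)
    res = 16 - tmp
    pairs = d + 28
    tmp = 8 + pairs
    process(pairs)
    res = pairs // 24
    return tmp

6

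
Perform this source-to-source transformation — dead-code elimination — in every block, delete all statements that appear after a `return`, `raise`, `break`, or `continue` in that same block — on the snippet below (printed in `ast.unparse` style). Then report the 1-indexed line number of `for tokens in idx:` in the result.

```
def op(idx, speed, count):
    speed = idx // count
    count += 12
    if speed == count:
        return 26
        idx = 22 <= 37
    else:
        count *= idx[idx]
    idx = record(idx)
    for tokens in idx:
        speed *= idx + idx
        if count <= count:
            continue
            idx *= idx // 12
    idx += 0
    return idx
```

9

Transformed code:
def op(idx, speed, count):
    speed = idx // count
    count += 12
    if speed == count:
        return 26
    else:
        count *= idx[idx]
    idx = record(idx)
    for tokens in idx:
        speed *= idx + idx
        if count <= count:
            continue
    idx += 0
    return idx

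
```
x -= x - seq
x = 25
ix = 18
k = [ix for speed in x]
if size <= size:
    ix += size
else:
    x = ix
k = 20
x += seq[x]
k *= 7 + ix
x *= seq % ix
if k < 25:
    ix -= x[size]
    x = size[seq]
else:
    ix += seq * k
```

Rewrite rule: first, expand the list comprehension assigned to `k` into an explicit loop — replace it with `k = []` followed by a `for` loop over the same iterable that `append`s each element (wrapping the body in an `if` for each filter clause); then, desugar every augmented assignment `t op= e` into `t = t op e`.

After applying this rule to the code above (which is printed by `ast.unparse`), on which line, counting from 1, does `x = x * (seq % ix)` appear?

Transformed code:
x = x - (x - seq)
x = 25
ix = 18
k = []
for speed in x:
    k.append(ix)
if size <= size:
    ix = ix + size
else:
    x = ix
k = 20
x = x + seq[x]
k = k * (7 + ix)
x = x * (seq % ix)
if k < 25:
    ix = ix - x[size]
    x = size[seq]
else:
    ix = ix + seq * k

14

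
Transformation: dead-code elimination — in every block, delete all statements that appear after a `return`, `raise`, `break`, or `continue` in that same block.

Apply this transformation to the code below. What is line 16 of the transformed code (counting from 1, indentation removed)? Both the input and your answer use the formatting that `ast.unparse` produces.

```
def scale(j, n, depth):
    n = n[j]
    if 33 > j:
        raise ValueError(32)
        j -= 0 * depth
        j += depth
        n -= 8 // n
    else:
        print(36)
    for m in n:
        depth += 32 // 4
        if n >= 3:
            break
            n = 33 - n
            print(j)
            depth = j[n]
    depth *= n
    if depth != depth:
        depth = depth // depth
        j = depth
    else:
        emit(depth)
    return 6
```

Transformed code:
def scale(j, n, depth):
    n = n[j]
    if 33 > j:
        raise ValueError(32)
    else:
        print(36)
    for m in n:
        depth += 32 // 4
        if n >= 3:
            break
    depth *= n
    if depth != depth:
        depth = depth // depth
        j = depth
    else:
        emit(depth)
    return 6

emit(depth)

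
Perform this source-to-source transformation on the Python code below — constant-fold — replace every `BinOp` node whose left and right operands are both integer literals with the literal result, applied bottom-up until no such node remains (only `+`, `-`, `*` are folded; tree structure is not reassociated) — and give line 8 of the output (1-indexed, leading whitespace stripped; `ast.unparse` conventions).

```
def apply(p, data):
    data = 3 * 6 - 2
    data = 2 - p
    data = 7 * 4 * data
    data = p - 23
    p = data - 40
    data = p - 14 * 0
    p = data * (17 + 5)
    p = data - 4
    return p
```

Transformed code:
def apply(p, data):
    data = 16
    data = 2 - p
    data = 28 * data
    data = p - 23
    p = data - 40
    data = p - 0
    p = data * 22
    p = data - 4
    return p

p = data * 22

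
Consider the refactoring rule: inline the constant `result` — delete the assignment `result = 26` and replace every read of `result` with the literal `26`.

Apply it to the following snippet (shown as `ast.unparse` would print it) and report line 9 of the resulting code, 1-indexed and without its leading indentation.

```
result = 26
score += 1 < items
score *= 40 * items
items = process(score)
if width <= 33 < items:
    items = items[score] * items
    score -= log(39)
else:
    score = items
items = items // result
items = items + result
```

items = items // 26

Transformed code:
score += 1 < items
score *= 40 * items
items = process(score)
if width <= 33 < items:
    items = items[score] * items
    score -= log(39)
else:
    score = items
items = items // 26
items = items + 26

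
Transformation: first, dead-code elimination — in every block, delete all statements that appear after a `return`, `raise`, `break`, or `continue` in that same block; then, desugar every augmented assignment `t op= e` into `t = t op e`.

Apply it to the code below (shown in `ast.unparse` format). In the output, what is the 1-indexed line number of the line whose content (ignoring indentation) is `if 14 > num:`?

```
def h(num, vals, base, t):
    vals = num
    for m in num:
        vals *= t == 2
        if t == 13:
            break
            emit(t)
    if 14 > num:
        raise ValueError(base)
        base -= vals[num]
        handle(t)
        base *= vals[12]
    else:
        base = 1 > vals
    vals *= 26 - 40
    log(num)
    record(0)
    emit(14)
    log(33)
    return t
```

Transformed code:
def h(num, vals, base, t):
    vals = num
    for m in num:
        vals = vals * (t == 2)
        if t == 13:
            break
    if 14 > num:
        raise ValueError(base)
    else:
        base = 1 > vals
    vals = vals * (26 - 40)
    log(num)
    record(0)
    emit(14)
    log(33)
    return t

7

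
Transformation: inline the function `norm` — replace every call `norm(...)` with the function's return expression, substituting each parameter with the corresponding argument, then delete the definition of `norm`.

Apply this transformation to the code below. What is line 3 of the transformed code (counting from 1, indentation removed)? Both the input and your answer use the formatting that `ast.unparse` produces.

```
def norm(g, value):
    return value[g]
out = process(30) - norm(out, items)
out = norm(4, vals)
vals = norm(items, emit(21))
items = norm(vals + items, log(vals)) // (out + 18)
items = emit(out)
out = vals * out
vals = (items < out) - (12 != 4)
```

vals = emit(21)[items]

Transformed code:
out = process(30) - items[out]
out = vals[4]
vals = emit(21)[items]
items = log(vals)[vals + items] // (out + 18)
items = emit(out)
out = vals * out
vals = (items < out) - (12 != 4)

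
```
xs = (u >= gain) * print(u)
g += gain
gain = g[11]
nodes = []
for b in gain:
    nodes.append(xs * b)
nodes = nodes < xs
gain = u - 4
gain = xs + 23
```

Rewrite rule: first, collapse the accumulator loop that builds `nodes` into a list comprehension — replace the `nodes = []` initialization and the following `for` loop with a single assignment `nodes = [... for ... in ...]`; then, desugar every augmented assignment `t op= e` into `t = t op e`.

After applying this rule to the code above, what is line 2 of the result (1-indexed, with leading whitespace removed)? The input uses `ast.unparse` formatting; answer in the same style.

Transformed code:
xs = (u >= gain) * print(u)
g = g + gain
gain = g[11]
nodes = [xs * b for b in gain]
nodes = nodes < xs
gain = u - 4
gain = xs + 23

g = g + gain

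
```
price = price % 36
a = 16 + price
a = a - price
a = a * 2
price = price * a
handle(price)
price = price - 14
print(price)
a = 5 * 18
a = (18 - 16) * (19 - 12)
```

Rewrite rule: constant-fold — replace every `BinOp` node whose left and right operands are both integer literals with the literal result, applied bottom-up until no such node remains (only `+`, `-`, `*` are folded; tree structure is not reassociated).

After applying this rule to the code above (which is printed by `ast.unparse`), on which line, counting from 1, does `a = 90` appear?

Transformed code:
price = price % 36
a = 16 + price
a = a - price
a = a * 2
price = price * a
handle(price)
price = price - 14
print(price)
a = 90
a = 14

9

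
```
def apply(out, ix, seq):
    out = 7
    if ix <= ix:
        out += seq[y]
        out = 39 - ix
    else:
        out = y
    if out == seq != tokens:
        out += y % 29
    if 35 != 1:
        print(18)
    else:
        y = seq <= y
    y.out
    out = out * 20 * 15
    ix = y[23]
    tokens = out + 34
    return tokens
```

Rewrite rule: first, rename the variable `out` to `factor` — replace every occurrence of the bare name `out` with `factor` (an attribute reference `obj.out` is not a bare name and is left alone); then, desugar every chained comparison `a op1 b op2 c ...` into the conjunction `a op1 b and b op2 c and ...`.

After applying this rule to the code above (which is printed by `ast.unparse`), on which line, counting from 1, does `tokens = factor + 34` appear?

17

Transformed code:
def apply(factor, ix, seq):
    factor = 7
    if ix <= ix:
        factor += seq[y]
        factor = 39 - ix
    else:
        factor = y
    if factor == seq and seq != tokens:
        factor += y % 29
    if 35 != 1:
        print(18)
    else:
        y = seq <= y
    y.out
    factor = factor * 20 * 15
    ix = y[23]
    tokens = factor + 34
    return tokens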